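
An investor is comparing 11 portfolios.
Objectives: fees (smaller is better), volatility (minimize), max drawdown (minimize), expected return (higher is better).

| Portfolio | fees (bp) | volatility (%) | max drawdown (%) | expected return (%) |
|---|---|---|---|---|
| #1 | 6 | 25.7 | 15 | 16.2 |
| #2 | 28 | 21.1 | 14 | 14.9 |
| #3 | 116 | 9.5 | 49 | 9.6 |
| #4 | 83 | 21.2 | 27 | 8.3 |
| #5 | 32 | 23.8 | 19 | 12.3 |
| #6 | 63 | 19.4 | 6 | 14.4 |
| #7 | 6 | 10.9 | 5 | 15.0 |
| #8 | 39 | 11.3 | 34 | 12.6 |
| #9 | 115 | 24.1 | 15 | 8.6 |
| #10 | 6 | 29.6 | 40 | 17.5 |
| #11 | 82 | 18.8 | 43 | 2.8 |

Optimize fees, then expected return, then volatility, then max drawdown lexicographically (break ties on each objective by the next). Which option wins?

First minimize fees: best is 6, kept {#1, #7, #10}.
Then maximize expected return: best is 17.5, kept {#10}.

#10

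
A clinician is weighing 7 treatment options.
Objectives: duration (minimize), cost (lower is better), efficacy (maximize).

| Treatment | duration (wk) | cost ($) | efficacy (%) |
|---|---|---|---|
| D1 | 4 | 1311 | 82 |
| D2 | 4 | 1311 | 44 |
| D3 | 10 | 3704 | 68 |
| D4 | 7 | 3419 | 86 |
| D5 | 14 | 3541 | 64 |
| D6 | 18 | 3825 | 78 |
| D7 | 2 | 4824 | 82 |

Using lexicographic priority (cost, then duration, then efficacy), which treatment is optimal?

First minimize cost: best is 1311, kept {D1, D2}.
Then minimize duration: best is 4, kept {D1, D2}.
Then maximize efficacy: best is 82, kept {D1}.

D1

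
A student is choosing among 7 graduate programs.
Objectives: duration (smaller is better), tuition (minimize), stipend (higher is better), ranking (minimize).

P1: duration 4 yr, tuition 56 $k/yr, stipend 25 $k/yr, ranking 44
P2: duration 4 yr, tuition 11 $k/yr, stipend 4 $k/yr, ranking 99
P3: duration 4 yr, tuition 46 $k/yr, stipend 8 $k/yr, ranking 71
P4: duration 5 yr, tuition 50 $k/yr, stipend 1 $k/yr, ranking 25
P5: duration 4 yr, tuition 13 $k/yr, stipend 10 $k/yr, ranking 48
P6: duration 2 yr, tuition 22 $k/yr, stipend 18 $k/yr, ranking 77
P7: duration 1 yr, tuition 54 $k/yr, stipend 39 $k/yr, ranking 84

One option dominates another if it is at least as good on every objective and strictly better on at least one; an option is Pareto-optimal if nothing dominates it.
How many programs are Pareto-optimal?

6

P1: not dominated.
P2: not dominated (best tuition).
P3: dominated by P5 (duration 4≤4, tuition 13≤46, stipend 10≥8, ranking 48≤71).
P4: not dominated (best ranking).
P5: not dominated.
P6: not dominated.
P7: not dominated (best duration).
Pareto-optimal: P1, P2, P4, P5, P6, P7 → 6.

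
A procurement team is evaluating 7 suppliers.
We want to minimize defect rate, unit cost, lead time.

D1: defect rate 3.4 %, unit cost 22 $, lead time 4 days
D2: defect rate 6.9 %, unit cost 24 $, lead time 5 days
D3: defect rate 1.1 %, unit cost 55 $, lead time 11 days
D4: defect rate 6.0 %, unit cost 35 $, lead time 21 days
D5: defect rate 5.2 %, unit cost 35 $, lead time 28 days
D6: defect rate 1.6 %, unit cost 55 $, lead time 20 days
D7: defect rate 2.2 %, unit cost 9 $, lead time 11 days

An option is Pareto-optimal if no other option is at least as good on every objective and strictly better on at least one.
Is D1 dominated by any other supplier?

D2: worse on defect rate (6.9 vs 3.4).
D3: worse on unit cost (55 vs 22).
D4: worse on defect rate (6.0 vs 3.4).
D5: worse on defect rate (5.2 vs 3.4).
D6: worse on unit cost (55 vs 22).
D7: worse on lead time (11 vs 4).
No option is at least as good as D1 on every objective and strictly better on one.

No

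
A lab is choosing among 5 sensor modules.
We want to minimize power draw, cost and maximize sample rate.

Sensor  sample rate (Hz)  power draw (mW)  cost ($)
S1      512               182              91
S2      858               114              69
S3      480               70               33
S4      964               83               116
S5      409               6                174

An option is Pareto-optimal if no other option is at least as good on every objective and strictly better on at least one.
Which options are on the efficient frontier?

S2, S3, S4, S5

S1: dominated by S2 (sample rate 858≥512, power draw 114≤182, cost 69≤91).
S2: not dominated.
S3: not dominated (best cost).
S4: not dominated (best sample rate).
S5: not dominated (best power draw).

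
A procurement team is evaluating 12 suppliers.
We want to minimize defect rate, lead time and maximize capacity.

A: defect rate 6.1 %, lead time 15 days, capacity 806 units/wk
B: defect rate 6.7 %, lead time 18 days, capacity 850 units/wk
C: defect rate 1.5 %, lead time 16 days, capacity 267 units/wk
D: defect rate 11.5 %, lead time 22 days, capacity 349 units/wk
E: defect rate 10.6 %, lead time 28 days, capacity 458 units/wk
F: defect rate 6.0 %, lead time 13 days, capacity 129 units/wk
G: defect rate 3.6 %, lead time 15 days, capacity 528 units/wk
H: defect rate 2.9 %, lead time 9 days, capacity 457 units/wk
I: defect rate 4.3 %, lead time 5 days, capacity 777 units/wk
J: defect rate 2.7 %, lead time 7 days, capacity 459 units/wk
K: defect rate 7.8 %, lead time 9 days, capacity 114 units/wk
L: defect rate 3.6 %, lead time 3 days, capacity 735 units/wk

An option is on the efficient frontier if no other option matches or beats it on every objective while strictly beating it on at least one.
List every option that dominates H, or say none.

J: defect rate 2.7≤2.9, lead time 7≤9, capacity 459≥457 — dominates H.
Others (A, B, C, D, E, F, G, I, K, L) are each worse than H on at least one objective.

J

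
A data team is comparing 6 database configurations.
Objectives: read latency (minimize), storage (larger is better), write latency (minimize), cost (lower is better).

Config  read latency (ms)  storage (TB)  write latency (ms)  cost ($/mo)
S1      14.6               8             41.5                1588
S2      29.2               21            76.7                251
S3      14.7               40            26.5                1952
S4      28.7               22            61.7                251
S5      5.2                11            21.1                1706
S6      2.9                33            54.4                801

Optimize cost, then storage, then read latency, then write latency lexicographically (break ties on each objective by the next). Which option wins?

First minimize cost: best is 251, kept {S2, S4}.
Then maximize storage: best is 22, kept {S4}.

S4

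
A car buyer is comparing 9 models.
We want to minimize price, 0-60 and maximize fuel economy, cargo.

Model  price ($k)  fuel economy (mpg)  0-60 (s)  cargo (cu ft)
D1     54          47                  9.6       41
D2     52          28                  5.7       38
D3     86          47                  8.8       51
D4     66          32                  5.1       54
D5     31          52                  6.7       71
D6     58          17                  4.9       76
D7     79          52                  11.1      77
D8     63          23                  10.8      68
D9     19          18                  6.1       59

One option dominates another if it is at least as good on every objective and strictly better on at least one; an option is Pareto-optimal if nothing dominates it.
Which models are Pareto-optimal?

D2, D4, D5, D6, D7, D9

D1: dominated by D5 (price 31≤54, fuel economy 52≥47, 0-60 6.7≤9.6, cargo 71≥41).
D2: not dominated.
D3: dominated by D5 (price 31≤86, fuel economy 52≥47, 0-60 6.7≤8.8, cargo 71≥51).
D4: not dominated.
D5: not dominated.
D6: not dominated (best 0-60).
D7: not dominated (best cargo).
D8: dominated by D5 (price 31≤63, fuel economy 52≥23, 0-60 6.7≤10.8, cargo 71≥68).
D9: not dominated (best price).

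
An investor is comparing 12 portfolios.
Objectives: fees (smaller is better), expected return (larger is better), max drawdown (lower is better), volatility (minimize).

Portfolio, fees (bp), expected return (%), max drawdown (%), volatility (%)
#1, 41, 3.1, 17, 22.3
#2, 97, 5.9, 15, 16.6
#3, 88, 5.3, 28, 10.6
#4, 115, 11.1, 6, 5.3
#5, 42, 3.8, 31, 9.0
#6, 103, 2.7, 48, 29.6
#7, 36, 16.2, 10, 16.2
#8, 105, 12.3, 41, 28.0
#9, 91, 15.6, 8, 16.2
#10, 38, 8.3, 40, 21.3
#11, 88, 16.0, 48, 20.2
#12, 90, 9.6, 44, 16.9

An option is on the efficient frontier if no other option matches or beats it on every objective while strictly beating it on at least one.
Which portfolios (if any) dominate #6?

#1: fees 41≤103, expected return 3.1≥2.7, max drawdown 17≤48, volatility 22.3≤29.6 — dominates #6.
#2: fees 97≤103, expected return 5.9≥2.7, max drawdown 15≤48, volatility 16.6≤29.6 — dominates #6.
#3: fees 88≤103, expected return 5.3≥2.7, max drawdown 28≤48, volatility 10.6≤29.6 — dominates #6.
#5: fees 42≤103, expected return 3.8≥2.7, max drawdown 31≤48, volatility 9.0≤29.6 — dominates #6.
#7: fees 36≤103, expected return 16.2≥2.7, max drawdown 10≤48, volatility 16.2≤29.6 — dominates #6.
#9: fees 91≤103, expected return 15.6≥2.7, max drawdown 8≤48, volatility 16.2≤29.6 — dominates #6.
#10: fees 38≤103, expected return 8.3≥2.7, max drawdown 40≤48, volatility 21.3≤29.6 — dominates #6.
#11: fees 88≤103, expected return 16.0≥2.7, max drawdown 48≤48, volatility 20.2≤29.6 — dominates #6.
#12: fees 90≤103, expected return 9.6≥2.7, max drawdown 44≤48, volatility 16.9≤29.6 — dominates #6.
Others (#4, #8) are each worse than #6 on at least one objective.

#1, #2, #3, #5, #7, #9, #10, #11, #12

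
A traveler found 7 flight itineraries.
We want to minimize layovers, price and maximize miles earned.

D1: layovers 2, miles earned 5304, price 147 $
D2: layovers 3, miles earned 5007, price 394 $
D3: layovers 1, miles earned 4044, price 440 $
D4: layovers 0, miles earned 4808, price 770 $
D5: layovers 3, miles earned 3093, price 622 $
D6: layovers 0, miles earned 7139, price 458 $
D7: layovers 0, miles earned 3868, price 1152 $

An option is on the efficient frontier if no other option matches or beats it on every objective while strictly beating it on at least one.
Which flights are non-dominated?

D1, D3, D6

D1: not dominated (best price).
D2: dominated by D1 (layovers 2≤3, miles earned 5304≥5007, price 147≤394).
D3: not dominated.
D4: dominated by D6 (layovers 0≤0, miles earned 7139≥4808, price 458≤770).
D5: dominated by D1 (layovers 2≤3, miles earned 5304≥3093, price 147≤622).
D6: not dominated (best miles earned).
D7: dominated by D4 (layovers 0≤0, miles earned 4808≥3868, price 770≤1152).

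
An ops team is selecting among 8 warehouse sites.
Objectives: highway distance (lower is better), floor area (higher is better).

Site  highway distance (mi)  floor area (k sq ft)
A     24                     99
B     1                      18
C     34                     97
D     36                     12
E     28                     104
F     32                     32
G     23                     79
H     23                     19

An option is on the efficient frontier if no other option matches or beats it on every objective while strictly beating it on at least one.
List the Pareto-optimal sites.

A: not dominated.
B: not dominated (best highway distance).
C: dominated by A (highway distance 24≤34, floor area 99≥97).
D: dominated by A (highway distance 24≤36, floor area 99≥12).
E: not dominated (best floor area).
F: dominated by A (highway distance 24≤32, floor area 99≥32).
G: not dominated.
H: dominated by G (highway distance 23≤23, floor area 79≥19).

A, B, E, G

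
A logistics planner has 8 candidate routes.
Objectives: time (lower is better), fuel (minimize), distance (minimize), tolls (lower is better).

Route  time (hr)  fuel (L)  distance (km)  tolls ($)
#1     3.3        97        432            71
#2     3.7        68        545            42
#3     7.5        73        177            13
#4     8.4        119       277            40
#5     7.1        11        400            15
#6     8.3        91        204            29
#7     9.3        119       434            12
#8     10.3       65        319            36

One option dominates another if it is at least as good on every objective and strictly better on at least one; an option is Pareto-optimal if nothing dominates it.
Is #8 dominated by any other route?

No

#1: worse on fuel (97 vs 65).
#2: worse on fuel (68 vs 65).
#3: worse on fuel (73 vs 65).
#4: worse on fuel (119 vs 65).
#5: worse on distance (400 vs 319).
#6: worse on fuel (91 vs 65).
#7: worse on fuel (119 vs 65).
No option is at least as good as #8 on every objective and strictly better on one.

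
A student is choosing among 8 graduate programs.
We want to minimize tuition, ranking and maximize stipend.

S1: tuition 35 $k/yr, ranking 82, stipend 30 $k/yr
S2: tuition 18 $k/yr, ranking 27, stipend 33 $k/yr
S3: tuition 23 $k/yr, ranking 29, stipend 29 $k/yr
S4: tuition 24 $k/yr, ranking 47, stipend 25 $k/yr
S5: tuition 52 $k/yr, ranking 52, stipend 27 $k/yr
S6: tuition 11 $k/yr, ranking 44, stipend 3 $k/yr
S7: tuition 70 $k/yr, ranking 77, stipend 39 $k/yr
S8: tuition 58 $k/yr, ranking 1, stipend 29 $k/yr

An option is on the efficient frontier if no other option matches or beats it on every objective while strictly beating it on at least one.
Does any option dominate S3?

Yes

S2 vs S3: tuition 18≤23, ranking 27≤29, stipend 33≥29 — S2 is at least as good on every objective and strictly better on at least one, so S2 dominates S3.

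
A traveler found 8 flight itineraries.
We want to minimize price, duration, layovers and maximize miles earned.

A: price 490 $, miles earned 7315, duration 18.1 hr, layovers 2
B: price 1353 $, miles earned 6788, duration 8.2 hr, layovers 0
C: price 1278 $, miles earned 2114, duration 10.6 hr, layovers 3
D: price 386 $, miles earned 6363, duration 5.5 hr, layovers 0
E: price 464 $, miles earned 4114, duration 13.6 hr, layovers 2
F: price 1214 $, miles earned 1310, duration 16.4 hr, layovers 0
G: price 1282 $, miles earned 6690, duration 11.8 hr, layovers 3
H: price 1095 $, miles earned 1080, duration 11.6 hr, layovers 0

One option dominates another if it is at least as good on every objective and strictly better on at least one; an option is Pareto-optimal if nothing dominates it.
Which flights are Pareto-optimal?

A, B, D, G

A: not dominated (best miles earned).
B: not dominated.
C: dominated by D (price 386≤1278, miles earned 6363≥2114, duration 5.5≤10.6, layovers 0≤3).
D: not dominated (best price).
E: dominated by D (price 386≤464, miles earned 6363≥4114, duration 5.5≤13.6, layovers 0≤2).
F: dominated by D (price 386≤1214, miles earned 6363≥1310, duration 5.5≤16.4, layovers 0≤0).
G: not dominated.
H: dominated by D (price 386≤1095, miles earned 6363≥1080, duration 5.5≤11.6, layovers 0≤0).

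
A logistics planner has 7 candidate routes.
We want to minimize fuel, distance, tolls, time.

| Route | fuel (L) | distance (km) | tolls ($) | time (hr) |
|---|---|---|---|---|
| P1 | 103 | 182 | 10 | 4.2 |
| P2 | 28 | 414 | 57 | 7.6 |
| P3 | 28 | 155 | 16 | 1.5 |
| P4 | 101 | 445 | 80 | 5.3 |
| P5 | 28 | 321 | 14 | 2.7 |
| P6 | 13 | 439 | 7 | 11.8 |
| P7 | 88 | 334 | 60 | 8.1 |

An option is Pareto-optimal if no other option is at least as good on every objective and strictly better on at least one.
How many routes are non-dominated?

4

P1: not dominated.
P2: dominated by P3 (fuel 28≤28, distance 155≤414, tolls 16≤57, time 1.5≤7.6).
P3: not dominated (best distance).
P4: dominated by P3 (fuel 28≤101, distance 155≤445, tolls 16≤80, time 1.5≤5.3).
P5: not dominated.
P6: not dominated (best fuel).
P7: dominated by P3 (fuel 28≤88, distance 155≤334, tolls 16≤60, time 1.5≤8.1).
Pareto-optimal: P1, P3, P5, P6 → 4.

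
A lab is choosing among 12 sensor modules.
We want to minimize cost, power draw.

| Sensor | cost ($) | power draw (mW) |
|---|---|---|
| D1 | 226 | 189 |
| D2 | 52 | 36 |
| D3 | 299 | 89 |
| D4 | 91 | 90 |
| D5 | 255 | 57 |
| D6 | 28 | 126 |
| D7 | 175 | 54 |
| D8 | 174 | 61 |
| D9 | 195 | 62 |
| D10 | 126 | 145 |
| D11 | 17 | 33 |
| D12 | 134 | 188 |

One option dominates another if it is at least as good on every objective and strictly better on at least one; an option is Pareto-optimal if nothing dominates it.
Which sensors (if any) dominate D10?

D2: cost 52≤126, power draw 36≤145 — dominates D10.
D4: cost 91≤126, power draw 90≤145 — dominates D10.
D6: cost 28≤126, power draw 126≤145 — dominates D10.
D11: cost 17≤126, power draw 33≤145 — dominates D10.
Others (D1, D3, D5, D7, D8, D9, D12) are each worse than D10 on at least one objective.

D2, D4, D6, D11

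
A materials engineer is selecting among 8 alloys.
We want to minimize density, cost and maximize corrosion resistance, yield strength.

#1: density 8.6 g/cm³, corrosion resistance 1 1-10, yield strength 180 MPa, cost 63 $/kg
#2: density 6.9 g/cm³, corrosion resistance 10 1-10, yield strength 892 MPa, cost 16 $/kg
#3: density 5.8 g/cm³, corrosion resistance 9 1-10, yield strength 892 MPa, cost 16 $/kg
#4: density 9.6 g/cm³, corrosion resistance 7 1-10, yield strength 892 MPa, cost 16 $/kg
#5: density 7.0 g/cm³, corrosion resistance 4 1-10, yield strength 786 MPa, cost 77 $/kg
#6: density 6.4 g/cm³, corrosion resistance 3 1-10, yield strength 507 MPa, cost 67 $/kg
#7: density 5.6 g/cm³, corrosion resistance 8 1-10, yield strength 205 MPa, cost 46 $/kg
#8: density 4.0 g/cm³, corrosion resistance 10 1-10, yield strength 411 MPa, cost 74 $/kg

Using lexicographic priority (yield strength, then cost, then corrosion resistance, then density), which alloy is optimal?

#2

First maximize yield strength: best is 892, kept {#2, #3, #4}.
Then minimize cost: best is 16, kept {#2, #3, #4}.
Then maximize corrosion resistance: best is 10, kept {#2}.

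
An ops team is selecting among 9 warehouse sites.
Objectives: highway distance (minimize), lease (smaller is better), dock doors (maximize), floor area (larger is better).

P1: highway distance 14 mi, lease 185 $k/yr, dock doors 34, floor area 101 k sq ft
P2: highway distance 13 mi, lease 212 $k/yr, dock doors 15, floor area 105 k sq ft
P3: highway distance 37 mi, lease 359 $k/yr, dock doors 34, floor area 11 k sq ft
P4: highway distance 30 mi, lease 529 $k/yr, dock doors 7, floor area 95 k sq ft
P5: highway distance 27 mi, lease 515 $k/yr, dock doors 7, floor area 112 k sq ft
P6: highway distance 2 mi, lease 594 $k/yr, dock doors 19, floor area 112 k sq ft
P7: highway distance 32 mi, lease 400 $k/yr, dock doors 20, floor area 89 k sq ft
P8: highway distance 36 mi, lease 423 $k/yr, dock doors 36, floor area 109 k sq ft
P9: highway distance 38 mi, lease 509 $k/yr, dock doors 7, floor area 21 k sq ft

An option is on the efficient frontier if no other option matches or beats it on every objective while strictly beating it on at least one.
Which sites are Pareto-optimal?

P1, P2, P5, P6, P8

P1: not dominated (best lease).
P2: not dominated.
P3: dominated by P1 (highway distance 14≤37, lease 185≤359, dock doors 34≥34, floor area 101≥11).
P4: dominated by P1 (highway distance 14≤30, lease 185≤529, dock doors 34≥7, floor area 101≥95).
P5: not dominated.
P6: not dominated (best highway distance).
P7: dominated by P1 (highway distance 14≤32, lease 185≤400, dock doors 34≥20, floor area 101≥89).
P8: not dominated (best dock doors).
P9: dominated by P1 (highway distance 14≤38, lease 185≤509, dock doors 34≥7, floor area 101≥21).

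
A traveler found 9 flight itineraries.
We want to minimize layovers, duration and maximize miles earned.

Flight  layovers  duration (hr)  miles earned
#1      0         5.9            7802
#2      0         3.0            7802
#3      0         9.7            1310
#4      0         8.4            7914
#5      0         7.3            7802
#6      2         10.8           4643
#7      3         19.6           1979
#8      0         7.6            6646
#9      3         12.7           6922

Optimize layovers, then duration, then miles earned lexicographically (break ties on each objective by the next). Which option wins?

#2

First minimize layovers: best is 0, kept {#1, #2, #3, #4, #5, #8}.
Then minimize duration: best is 3.0, kept {#2}.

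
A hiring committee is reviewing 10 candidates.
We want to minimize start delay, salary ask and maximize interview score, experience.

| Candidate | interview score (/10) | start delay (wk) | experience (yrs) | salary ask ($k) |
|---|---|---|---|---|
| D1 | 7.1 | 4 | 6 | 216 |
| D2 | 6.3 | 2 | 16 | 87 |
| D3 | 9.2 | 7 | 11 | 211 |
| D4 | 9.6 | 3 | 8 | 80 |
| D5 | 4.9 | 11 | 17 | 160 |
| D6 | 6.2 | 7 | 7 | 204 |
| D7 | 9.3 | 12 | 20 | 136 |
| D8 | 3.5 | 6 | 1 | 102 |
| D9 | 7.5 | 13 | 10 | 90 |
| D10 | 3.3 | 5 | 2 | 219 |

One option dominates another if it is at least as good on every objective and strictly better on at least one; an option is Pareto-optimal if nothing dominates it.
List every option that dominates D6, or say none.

D2, D4

D2: interview score 6.3≥6.2, start delay 2≤7, experience 16≥7, salary ask 87≤204 — dominates D6.
D4: interview score 9.6≥6.2, start delay 3≤7, experience 8≥7, salary ask 80≤204 — dominates D6.
Others (D1, D3, D5, D7, D8, D9, D10) are each worse than D6 on at least one objective.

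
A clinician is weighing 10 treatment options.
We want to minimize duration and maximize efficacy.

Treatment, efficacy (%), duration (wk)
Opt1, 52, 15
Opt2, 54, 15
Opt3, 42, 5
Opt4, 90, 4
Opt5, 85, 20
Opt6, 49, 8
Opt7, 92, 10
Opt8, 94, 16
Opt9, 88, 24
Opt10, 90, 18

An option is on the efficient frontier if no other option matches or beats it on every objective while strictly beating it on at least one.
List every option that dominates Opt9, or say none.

Opt4: efficacy 90≥88, duration 4≤24 — dominates Opt9.
Opt7: efficacy 92≥88, duration 10≤24 — dominates Opt9.
Opt8: efficacy 94≥88, duration 16≤24 — dominates Opt9.
Opt10: efficacy 90≥88, duration 18≤24 — dominates Opt9.
Others (Opt1, Opt2, Opt3, Opt5, Opt6) are each worse than Opt9 on at least one objective.

Opt4, Opt7, Opt8, Opt10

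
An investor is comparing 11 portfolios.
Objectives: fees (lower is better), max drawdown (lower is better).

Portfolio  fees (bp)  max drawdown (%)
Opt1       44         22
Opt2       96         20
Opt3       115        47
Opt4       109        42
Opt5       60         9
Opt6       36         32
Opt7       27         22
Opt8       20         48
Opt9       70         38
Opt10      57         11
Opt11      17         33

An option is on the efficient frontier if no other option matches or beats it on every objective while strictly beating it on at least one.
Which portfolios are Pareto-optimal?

Opt1: dominated by Opt7 (fees 27≤44, max drawdown 22≤22).
Opt2: dominated by Opt5 (fees 60≤96, max drawdown 9≤20).
Opt3: dominated by Opt1 (fees 44≤115, max drawdown 22≤47).
Opt4: dominated by Opt1 (fees 44≤109, max drawdown 22≤42).
Opt5: not dominated (best max drawdown).
Opt6: dominated by Opt7 (fees 27≤36, max drawdown 22≤32).
Opt7: not dominated.
Opt8: dominated by Opt11 (fees 17≤20, max drawdown 33≤48).
Opt9: dominated by Opt1 (fees 44≤70, max drawdown 22≤38).
Opt10: not dominated.
Opt11: not dominated (best fees).

Opt5, Opt7, Opt10, Opt11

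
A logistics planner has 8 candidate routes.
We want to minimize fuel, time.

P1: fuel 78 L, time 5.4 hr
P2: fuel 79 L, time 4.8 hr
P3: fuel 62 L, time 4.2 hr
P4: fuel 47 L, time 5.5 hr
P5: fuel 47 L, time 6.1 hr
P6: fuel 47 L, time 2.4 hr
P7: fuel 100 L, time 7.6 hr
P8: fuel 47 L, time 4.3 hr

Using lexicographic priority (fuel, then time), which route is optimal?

First minimize fuel: best is 47, kept {P4, P5, P6, P8}.
Then minimize time: best is 2.4, kept {P6}.

P6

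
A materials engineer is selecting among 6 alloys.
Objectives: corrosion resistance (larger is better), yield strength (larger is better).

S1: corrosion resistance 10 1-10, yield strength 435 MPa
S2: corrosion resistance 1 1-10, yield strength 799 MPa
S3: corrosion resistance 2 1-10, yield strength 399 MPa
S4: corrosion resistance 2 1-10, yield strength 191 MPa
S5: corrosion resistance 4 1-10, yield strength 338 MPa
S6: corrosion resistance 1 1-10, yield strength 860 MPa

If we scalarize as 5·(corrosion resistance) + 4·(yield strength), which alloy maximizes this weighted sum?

S6

S1: 5·10 + 4·435 = 1790
S2: 5·1 + 4·799 = 3201
S3: 5·2 + 4·399 = 1606
S4: 5·2 + 4·191 = 774
S5: 5·4 + 4·338 = 1372
S6: 5·1 + 4·860 = 3445
Highest: S6 at 3445.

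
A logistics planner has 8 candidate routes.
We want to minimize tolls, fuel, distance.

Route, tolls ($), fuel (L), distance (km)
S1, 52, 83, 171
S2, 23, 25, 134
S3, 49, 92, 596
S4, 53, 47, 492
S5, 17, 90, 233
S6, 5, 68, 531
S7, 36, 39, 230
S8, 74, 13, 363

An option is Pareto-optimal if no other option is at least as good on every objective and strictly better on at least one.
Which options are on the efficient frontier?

S2, S5, S6, S8

S1: dominated by S2 (tolls 23≤52, fuel 25≤83, distance 134≤171).
S2: not dominated (best distance).
S3: dominated by S2 (tolls 23≤49, fuel 25≤92, distance 134≤596).
S4: dominated by S2 (tolls 23≤53, fuel 25≤47, distance 134≤492).
S5: not dominated.
S6: not dominated (best tolls).
S7: dominated by S2 (tolls 23≤36, fuel 25≤39, distance 134≤230).
S8: not dominated (best fuel).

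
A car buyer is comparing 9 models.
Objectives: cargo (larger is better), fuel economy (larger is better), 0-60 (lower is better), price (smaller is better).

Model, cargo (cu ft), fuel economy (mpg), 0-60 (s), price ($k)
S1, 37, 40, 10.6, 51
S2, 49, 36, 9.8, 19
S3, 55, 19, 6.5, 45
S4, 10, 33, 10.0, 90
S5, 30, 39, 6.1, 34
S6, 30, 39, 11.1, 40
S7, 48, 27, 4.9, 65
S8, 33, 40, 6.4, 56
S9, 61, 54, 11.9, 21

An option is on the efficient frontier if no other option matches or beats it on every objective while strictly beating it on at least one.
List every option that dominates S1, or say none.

none

S2: worse on fuel economy (36 vs 40).
S3: worse on fuel economy (19 vs 40).
S4: worse on cargo (10 vs 37).
S5: worse on cargo (30 vs 37).
S6: worse on cargo (30 vs 37).
S7: worse on fuel economy (27 vs 40).
S8: worse on cargo (33 vs 37).
S9: worse on 0-60 (11.9 vs 10.6).
No option dominates S1.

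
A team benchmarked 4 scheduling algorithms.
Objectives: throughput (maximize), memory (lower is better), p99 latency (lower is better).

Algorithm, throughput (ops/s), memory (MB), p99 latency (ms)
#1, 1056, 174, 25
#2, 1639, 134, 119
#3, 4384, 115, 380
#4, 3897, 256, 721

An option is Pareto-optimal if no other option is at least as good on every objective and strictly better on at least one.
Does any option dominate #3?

#1: worse on throughput (1056 vs 4384).
#2: worse on throughput (1639 vs 4384).
#4: worse on throughput (3897 vs 4384).
No option is at least as good as #3 on every objective and strictly better on one.

No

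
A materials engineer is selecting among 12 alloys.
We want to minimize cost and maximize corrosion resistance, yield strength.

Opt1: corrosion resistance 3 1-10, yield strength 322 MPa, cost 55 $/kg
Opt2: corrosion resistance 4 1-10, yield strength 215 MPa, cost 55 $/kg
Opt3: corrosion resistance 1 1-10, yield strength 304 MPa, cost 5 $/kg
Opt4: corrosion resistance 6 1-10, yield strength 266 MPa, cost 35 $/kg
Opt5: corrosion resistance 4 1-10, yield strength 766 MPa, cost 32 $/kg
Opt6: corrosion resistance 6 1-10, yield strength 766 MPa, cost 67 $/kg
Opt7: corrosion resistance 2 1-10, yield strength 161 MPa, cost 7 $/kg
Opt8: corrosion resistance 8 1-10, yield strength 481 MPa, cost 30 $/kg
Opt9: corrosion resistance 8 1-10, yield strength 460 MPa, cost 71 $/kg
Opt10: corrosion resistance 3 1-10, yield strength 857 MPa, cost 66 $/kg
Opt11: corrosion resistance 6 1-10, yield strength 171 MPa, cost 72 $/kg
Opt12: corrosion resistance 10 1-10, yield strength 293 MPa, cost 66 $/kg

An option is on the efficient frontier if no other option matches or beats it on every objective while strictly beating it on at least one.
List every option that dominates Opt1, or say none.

Opt5, Opt8

Opt5: corrosion resistance 4≥3, yield strength 766≥322, cost 32≤55 — dominates Opt1.
Opt8: corrosion resistance 8≥3, yield strength 481≥322, cost 30≤55 — dominates Opt1.
Others (Opt2, Opt3, Opt4, Opt6, Opt7, Opt9, Opt10, Opt11, Opt12) are each worse than Opt1 on at least one objective.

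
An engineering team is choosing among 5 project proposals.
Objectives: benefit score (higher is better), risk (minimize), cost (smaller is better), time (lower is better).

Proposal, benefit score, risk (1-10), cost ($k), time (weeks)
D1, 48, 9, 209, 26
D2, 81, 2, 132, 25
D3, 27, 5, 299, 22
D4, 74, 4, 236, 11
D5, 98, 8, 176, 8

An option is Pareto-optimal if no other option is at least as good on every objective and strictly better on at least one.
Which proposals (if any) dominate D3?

D4: benefit score 74≥27, risk 4≤5, cost 236≤299, time 11≤22 — dominates D3.
Others (D1, D2, D5) are each worse than D3 on at least one objective.

D4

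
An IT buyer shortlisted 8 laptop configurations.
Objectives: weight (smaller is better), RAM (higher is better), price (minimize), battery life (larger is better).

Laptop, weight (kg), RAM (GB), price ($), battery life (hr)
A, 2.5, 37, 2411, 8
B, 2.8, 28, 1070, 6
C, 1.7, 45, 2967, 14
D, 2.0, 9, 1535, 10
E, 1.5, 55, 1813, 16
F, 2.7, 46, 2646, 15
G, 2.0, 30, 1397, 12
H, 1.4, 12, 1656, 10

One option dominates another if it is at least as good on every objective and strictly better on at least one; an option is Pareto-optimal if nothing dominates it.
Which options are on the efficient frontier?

A: dominated by E (weight 1.5≤2.5, RAM 55≥37, price 1813≤2411, battery life 16≥8).
B: not dominated (best price).
C: dominated by E (weight 1.5≤1.7, RAM 55≥45, price 1813≤2967, battery life 16≥14).
D: dominated by G (weight 2.0≤2.0, RAM 30≥9, price 1397≤1535, battery life 12≥10).
E: not dominated (best RAM).
F: dominated by E (weight 1.5≤2.7, RAM 55≥46, price 1813≤2646, battery life 16≥15).
G: not dominated.
H: not dominated (best weight).

B, E, G, H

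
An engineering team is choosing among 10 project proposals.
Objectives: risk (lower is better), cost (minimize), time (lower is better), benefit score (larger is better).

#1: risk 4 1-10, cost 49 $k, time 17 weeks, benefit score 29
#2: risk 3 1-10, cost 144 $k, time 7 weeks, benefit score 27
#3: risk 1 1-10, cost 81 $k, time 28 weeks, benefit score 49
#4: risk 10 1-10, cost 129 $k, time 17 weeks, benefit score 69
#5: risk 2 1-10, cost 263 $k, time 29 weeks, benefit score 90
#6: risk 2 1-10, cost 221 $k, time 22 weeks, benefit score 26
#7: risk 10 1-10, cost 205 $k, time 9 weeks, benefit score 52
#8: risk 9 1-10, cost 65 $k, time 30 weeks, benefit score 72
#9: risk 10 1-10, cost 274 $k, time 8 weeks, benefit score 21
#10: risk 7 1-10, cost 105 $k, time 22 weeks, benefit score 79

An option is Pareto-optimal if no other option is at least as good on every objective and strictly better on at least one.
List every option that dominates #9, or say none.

#2: risk 3≤10, cost 144≤274, time 7≤8, benefit score 27≥21 — dominates #9.
Others (#1, #3, #4, #5, #6, #7, #8, #10) are each worse than #9 on at least one objective.

#2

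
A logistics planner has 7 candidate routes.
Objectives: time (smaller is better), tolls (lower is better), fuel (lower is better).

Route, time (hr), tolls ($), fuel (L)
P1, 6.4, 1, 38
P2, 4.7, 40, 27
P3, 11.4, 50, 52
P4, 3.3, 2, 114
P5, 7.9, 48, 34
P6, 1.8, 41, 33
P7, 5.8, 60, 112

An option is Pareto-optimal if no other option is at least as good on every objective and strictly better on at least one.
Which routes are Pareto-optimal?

P1: not dominated (best tolls).
P2: not dominated (best fuel).
P3: dominated by P1 (time 6.4≤11.4, tolls 1≤50, fuel 38≤52).
P4: not dominated.
P5: dominated by P2 (time 4.7≤7.9, tolls 40≤48, fuel 27≤34).
P6: not dominated (best time).
P7: dominated by P2 (time 4.7≤5.8, tolls 40≤60, fuel 27≤112).

P1, P2, P4, P6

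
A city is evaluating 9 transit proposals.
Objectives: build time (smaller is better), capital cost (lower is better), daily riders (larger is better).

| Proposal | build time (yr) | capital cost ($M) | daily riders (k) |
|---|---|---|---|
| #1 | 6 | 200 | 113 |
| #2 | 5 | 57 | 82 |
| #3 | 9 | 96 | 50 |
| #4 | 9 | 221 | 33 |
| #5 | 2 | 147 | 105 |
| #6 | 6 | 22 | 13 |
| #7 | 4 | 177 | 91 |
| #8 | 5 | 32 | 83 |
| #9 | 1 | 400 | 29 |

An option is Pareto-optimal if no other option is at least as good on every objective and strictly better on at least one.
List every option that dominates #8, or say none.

#1: worse on build time (6 vs 5).
#2: worse on capital cost (57 vs 32).
#3: worse on build time (9 vs 5).
#4: worse on build time (9 vs 5).
#5: worse on capital cost (147 vs 32).
#6: worse on build time (6 vs 5).
#7: worse on capital cost (177 vs 32).
#9: worse on capital cost (400 vs 32).
No option dominates #8.

none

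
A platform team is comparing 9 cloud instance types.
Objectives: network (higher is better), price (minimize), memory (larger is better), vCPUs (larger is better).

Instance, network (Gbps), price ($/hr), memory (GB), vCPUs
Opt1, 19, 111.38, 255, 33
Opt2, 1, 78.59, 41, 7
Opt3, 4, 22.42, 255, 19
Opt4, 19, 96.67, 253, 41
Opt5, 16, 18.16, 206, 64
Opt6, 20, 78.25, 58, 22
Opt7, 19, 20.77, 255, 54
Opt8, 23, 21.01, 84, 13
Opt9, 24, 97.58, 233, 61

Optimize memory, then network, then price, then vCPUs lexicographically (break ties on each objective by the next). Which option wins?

First maximize memory: best is 255, kept {Opt1, Opt3, Opt7}.
Then maximize network: best is 19, kept {Opt1, Opt7}.
Then minimize price: best is 20.77, kept {Opt7}.

Opt7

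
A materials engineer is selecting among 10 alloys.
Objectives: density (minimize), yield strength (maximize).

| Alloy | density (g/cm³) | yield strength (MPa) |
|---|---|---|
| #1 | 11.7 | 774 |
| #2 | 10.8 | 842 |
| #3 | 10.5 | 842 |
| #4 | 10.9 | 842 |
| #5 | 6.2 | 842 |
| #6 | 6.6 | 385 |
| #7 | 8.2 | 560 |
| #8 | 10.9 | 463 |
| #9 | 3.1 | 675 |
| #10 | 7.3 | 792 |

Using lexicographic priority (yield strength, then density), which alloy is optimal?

#5

First maximize yield strength: best is 842, kept {#2, #3, #4, #5}.
Then minimize density: best is 6.2, kept {#5}.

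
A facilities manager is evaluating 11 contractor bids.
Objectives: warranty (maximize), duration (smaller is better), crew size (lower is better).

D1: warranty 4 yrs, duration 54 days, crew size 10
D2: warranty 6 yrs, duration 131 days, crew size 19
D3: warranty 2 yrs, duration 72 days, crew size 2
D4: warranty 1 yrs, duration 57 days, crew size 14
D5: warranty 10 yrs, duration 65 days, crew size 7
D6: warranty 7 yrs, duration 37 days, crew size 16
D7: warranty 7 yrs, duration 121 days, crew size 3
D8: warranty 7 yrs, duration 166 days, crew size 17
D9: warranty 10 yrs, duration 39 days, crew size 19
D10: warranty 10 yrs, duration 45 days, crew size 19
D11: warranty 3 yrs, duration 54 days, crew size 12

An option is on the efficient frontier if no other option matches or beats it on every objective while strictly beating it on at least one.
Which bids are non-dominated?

D1: not dominated.
D2: dominated by D5 (warranty 10≥6, duration 65≤131, crew size 7≤19).
D3: not dominated (best crew size).
D4: dominated by D1 (warranty 4≥1, duration 54≤57, crew size 10≤14).
D5: not dominated.
D6: not dominated (best duration).
D7: not dominated.
D8: dominated by D5 (warranty 10≥7, duration 65≤166, crew size 7≤17).
D9: not dominated.
D10: dominated by D9 (warranty 10≥10, duration 39≤45, crew size 19≤19).
D11: dominated by D1 (warranty 4≥3, duration 54≤54, crew size 10≤12).

D1, D3, D5, D6, D7, D9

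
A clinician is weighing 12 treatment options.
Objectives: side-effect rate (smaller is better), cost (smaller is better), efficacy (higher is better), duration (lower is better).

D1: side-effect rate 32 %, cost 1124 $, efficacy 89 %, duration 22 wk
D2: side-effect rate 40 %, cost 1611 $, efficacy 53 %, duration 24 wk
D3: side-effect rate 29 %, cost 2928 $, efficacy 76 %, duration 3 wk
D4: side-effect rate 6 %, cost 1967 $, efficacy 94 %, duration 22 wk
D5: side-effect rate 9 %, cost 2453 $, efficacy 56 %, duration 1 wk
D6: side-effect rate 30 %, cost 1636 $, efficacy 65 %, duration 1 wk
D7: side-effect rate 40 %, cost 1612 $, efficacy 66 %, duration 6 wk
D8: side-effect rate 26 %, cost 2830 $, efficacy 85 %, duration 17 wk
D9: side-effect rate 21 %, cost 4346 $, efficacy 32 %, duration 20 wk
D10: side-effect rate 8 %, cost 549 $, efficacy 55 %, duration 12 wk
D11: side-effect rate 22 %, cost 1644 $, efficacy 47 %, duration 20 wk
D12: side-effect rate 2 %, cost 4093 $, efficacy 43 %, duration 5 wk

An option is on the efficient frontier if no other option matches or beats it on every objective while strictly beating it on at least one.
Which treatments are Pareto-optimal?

D1, D3, D4, D5, D6, D7, D8, D10, D12

D1: not dominated.
D2: dominated by D1 (side-effect rate 32≤40, cost 1124≤1611, efficacy 89≥53, duration 22≤24).
D3: not dominated.
D4: not dominated (best efficacy).
D5: not dominated.
D6: not dominated.
D7: not dominated.
D8: not dominated.
D9: dominated by D5 (side-effect rate 9≤21, cost 2453≤4346, efficacy 56≥32, duration 1≤20).
D10: not dominated (best cost).
D11: dominated by D10 (side-effect rate 8≤22, cost 549≤1644, efficacy 55≥47, duration 12≤20).
D12: not dominated (best side-effect rate).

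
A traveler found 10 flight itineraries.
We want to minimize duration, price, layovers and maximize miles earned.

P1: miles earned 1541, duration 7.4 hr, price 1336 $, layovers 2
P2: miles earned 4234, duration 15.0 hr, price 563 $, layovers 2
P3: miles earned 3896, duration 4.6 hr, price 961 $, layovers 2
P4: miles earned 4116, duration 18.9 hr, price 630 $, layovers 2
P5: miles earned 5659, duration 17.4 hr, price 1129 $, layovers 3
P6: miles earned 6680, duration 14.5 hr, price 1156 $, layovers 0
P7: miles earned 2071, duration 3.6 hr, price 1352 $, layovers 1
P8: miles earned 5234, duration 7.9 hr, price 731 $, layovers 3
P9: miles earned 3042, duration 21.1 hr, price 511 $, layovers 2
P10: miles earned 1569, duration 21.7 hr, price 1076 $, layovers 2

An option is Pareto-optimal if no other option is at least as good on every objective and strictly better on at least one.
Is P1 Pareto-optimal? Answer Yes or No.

No

P3 vs P1: miles earned 3896≥1541, duration 4.6≤7.4, price 961≤1336, layovers 2≤2 — P3 is at least as good on every objective and strictly better on at least one, so P3 dominates P1.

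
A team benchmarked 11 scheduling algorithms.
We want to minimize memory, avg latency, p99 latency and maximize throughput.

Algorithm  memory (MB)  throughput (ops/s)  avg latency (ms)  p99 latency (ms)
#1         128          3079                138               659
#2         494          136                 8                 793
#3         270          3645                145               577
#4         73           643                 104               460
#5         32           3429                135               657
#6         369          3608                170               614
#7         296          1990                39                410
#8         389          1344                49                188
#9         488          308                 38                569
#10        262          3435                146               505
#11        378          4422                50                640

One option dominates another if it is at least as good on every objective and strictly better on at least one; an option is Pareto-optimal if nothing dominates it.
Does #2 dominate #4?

#2 vs #4: #2 is worse on memory (494 vs 73), so it does not dominate #4.

No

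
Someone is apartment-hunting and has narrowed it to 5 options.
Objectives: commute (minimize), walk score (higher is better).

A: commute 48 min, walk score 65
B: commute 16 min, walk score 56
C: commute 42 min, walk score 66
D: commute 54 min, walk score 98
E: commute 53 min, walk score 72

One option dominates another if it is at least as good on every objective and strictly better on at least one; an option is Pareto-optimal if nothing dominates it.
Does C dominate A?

Yes

C vs A: commute 42≤48, walk score 66≥65 — C is at least as good on every objective with at least one strict improvement.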